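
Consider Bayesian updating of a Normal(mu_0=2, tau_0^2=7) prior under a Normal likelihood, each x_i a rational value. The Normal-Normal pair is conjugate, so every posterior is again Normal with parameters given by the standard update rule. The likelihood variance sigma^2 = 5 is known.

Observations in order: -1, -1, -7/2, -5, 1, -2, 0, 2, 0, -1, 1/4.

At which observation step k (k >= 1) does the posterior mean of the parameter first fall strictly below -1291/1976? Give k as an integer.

k = 3

obs 1: x=-1 → posterior Normal(1/4, 35/12)
obs 2: x=-1 → posterior Normal(-4/19, 35/19)
obs 3: x=-7/2 → posterior Normal(-57/52, 35/26)
obs 4: x=-5 → posterior Normal(-127/66, 35/33)
obs 5: x=1 → posterior Normal(-113/80, 7/8)
obs 6: x=-2 → posterior Normal(-3/2, 35/47)
obs 7: x=0 → posterior Normal(-47/36, 35/54)
obs 8: x=2 → posterior Normal(-113/122, 35/61)
obs 9: x=0 → posterior Normal(-113/136, 35/68)
obs 10: x=-1 → posterior Normal(-127/150, 7/15)
obs 11: x=1/4 → posterior Normal(-247/328, 35/82)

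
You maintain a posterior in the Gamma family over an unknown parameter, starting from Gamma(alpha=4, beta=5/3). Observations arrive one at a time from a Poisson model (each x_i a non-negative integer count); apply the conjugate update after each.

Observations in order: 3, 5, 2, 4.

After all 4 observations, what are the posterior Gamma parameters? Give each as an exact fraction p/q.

alpha=18, beta=17/3

obs 1: x=3 → posterior Gamma(7, 8/3)
obs 2: x=5 → posterior Gamma(12, 11/3)
obs 3: x=2 → posterior Gamma(14, 14/3)
obs 4: x=4 → posterior Gamma(18, 17/3)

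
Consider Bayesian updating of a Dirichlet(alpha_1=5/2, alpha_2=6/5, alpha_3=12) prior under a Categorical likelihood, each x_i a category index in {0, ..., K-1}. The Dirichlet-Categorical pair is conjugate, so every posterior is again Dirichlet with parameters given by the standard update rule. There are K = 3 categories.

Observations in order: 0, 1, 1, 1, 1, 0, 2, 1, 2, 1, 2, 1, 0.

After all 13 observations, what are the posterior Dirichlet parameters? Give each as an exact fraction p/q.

obs 1: x=0 → posterior Dirichlet(7/2, 6/5, 12)
obs 2: x=1 → posterior Dirichlet(7/2, 11/5, 12)
obs 3: x=1 → posterior Dirichlet(7/2, 16/5, 12)
obs 4: x=1 → posterior Dirichlet(7/2, 21/5, 12)
obs 5: x=1 → posterior Dirichlet(7/2, 26/5, 12)
obs 6: x=0 → posterior Dirichlet(9/2, 26/5, 12)
obs 7: x=2 → posterior Dirichlet(9/2, 26/5, 13)
obs 8: x=1 → posterior Dirichlet(9/2, 31/5, 13)
obs 9: x=2 → posterior Dirichlet(9/2, 31/5, 14)
obs 10: x=1 → posterior Dirichlet(9/2, 36/5, 14)
obs 11: x=2 → posterior Dirichlet(9/2, 36/5, 15)
obs 12: x=1 → posterior Dirichlet(9/2, 41/5, 15)
obs 13: x=0 → posterior Dirichlet(11/2, 41/5, 15)

alpha_1=11/2, alpha_2=41/5, alpha_3=15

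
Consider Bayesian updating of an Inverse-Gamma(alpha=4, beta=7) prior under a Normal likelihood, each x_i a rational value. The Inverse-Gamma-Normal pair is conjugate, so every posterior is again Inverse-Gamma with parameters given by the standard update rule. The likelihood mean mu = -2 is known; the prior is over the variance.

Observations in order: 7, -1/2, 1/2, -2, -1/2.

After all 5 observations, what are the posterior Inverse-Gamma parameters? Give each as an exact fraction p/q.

alpha=13/2, beta=423/8

obs 1: x=7 → posterior Inverse-Gamma(9/2, 95/2)
obs 2: x=-1/2 → posterior Inverse-Gamma(5, 389/8)
obs 3: x=1/2 → posterior Inverse-Gamma(11/2, 207/4)
obs 4: x=-2 → posterior Inverse-Gamma(6, 207/4)
obs 5: x=-1/2 → posterior Inverse-Gamma(13/2, 423/8)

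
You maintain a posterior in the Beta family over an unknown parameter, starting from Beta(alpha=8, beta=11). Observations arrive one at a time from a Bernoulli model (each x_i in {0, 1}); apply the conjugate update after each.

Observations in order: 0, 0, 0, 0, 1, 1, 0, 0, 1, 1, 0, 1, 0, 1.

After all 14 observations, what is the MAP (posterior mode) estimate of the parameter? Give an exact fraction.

obs 1: x=0 → posterior Beta(8, 12)
obs 2: x=0 → posterior Beta(8, 13)
obs 3: x=0 → posterior Beta(8, 14)
obs 4: x=0 → posterior Beta(8, 15)
obs 5: x=1 → posterior Beta(9, 15)
obs 6: x=1 → posterior Beta(10, 15)
obs 7: x=0 → posterior Beta(10, 16)
obs 8: x=0 → posterior Beta(10, 17)
obs 9: x=1 → posterior Beta(11, 17)
obs 10: x=1 → posterior Beta(12, 17)
obs 11: x=0 → posterior Beta(12, 18)
obs 12: x=1 → posterior Beta(13, 18)
obs 13: x=0 → posterior Beta(13, 19)
obs 14: x=1 → posterior Beta(14, 19)

13/31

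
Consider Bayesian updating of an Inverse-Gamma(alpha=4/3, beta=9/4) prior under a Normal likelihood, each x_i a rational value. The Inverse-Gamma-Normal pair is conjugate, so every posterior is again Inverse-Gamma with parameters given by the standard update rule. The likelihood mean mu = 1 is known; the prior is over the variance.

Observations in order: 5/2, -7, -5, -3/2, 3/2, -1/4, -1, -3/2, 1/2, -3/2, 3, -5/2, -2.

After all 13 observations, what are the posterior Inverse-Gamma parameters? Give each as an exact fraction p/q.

alpha=47/6, beta=2509/32

obs 1: x=5/2 → posterior Inverse-Gamma(11/6, 27/8)
obs 2: x=-7 → posterior Inverse-Gamma(7/3, 283/8)
obs 3: x=-5 → posterior Inverse-Gamma(17/6, 427/8)
obs 4: x=-3/2 → posterior Inverse-Gamma(10/3, 113/2)
obs 5: x=3/2 → posterior Inverse-Gamma(23/6, 453/8)
obs 6: x=-1/4 → posterior Inverse-Gamma(13/3, 1837/32)
obs 7: x=-1 → posterior Inverse-Gamma(29/6, 1901/32)
obs 8: x=-3/2 → posterior Inverse-Gamma(16/3, 2001/32)
obs 9: x=1/2 → posterior Inverse-Gamma(35/6, 2005/32)
obs 10: x=-3/2 → posterior Inverse-Gamma(19/3, 2105/32)
obs 11: x=3 → posterior Inverse-Gamma(41/6, 2169/32)
obs 12: x=-5/2 → posterior Inverse-Gamma(22/3, 2365/32)
obs 13: x=-2 → posterior Inverse-Gamma(47/6, 2509/32)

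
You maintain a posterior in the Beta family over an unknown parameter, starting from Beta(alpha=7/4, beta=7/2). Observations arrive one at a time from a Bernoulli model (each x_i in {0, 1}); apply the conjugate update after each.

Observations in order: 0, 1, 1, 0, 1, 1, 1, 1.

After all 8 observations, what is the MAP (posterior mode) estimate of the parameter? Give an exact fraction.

obs 1: x=0 → posterior Beta(7/4, 9/2)
obs 2: x=1 → posterior Beta(11/4, 9/2)
obs 3: x=1 → posterior Beta(15/4, 9/2)
obs 4: x=0 → posterior Beta(15/4, 11/2)
obs 5: x=1 → posterior Beta(19/4, 11/2)
obs 6: x=1 → posterior Beta(23/4, 11/2)
obs 7: x=1 → posterior Beta(27/4, 11/2)
obs 8: x=1 → posterior Beta(31/4, 11/2)

3/5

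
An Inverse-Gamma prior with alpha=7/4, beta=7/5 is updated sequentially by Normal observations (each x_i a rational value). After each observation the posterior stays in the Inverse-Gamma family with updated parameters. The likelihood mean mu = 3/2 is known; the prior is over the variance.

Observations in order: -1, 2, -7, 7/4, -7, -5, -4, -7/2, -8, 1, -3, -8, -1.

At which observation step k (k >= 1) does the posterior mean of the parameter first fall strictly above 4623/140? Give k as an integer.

obs 1: x=-1 → posterior Inverse-Gamma(9/4, 181/40)
obs 2: x=2 → posterior Inverse-Gamma(11/4, 93/20)
obs 3: x=-7 → posterior Inverse-Gamma(13/4, 1631/40)
obs 4: x=7/4 → posterior Inverse-Gamma(15/4, 6529/160)
obs 5: x=-7 → posterior Inverse-Gamma(17/4, 12309/160)
obs 6: x=-5 → posterior Inverse-Gamma(19/4, 15689/160)
obs 7: x=-4 → posterior Inverse-Gamma(21/4, 18109/160)
obs 8: x=-7/2 → posterior Inverse-Gamma(23/4, 20109/160)
obs 9: x=-8 → posterior Inverse-Gamma(25/4, 27329/160)
obs 10: x=1 → posterior Inverse-Gamma(27/4, 27349/160)
obs 11: x=-3 → posterior Inverse-Gamma(29/4, 28969/160)
obs 12: x=-8 → posterior Inverse-Gamma(31/4, 36189/160)
obs 13: x=-1 → posterior Inverse-Gamma(33/4, 36689/160)

k = 12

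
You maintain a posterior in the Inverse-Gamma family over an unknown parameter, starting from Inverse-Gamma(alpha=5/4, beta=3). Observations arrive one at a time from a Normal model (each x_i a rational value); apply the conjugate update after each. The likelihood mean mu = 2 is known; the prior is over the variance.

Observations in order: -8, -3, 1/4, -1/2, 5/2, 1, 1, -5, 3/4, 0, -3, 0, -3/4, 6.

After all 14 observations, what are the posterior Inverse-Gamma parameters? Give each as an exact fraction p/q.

obs 1: x=-8 → posterior Inverse-Gamma(7/4, 53)
obs 2: x=-3 → posterior Inverse-Gamma(9/4, 131/2)
obs 3: x=1/4 → posterior Inverse-Gamma(11/4, 2145/32)
obs 4: x=-1/2 → posterior Inverse-Gamma(13/4, 2245/32)
obs 5: x=5/2 → posterior Inverse-Gamma(15/4, 2249/32)
obs 6: x=1 → posterior Inverse-Gamma(17/4, 2265/32)
obs 7: x=1 → posterior Inverse-Gamma(19/4, 2281/32)
obs 8: x=-5 → posterior Inverse-Gamma(21/4, 3065/32)
obs 9: x=3/4 → posterior Inverse-Gamma(23/4, 1545/16)
obs 10: x=0 → posterior Inverse-Gamma(25/4, 1577/16)
obs 11: x=-3 → posterior Inverse-Gamma(27/4, 1777/16)
obs 12: x=0 → posterior Inverse-Gamma(29/4, 1809/16)
obs 13: x=-3/4 → posterior Inverse-Gamma(31/4, 3739/32)
obs 14: x=6 → posterior Inverse-Gamma(33/4, 3995/32)

alpha=33/4, beta=3995/32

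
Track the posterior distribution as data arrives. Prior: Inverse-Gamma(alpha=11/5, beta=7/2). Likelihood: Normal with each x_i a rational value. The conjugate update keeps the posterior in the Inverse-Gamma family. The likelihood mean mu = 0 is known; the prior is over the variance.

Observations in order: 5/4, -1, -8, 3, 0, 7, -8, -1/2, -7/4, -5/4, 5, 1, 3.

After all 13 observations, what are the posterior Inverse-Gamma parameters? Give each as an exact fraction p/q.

alpha=87/10, beta=3767/32

obs 1: x=5/4 → posterior Inverse-Gamma(27/10, 137/32)
obs 2: x=-1 → posterior Inverse-Gamma(16/5, 153/32)
obs 3: x=-8 → posterior Inverse-Gamma(37/10, 1177/32)
obs 4: x=3 → posterior Inverse-Gamma(21/5, 1321/32)
obs 5: x=0 → posterior Inverse-Gamma(47/10, 1321/32)
obs 6: x=7 → posterior Inverse-Gamma(26/5, 2105/32)
obs 7: x=-8 → posterior Inverse-Gamma(57/10, 3129/32)
obs 8: x=-1/2 → posterior Inverse-Gamma(31/5, 3133/32)
obs 9: x=-7/4 → posterior Inverse-Gamma(67/10, 1591/16)
obs 10: x=-5/4 → posterior Inverse-Gamma(36/5, 3207/32)
obs 11: x=5 → posterior Inverse-Gamma(77/10, 3607/32)
obs 12: x=1 → posterior Inverse-Gamma(41/5, 3623/32)
obs 13: x=3 → posterior Inverse-Gamma(87/10, 3767/32)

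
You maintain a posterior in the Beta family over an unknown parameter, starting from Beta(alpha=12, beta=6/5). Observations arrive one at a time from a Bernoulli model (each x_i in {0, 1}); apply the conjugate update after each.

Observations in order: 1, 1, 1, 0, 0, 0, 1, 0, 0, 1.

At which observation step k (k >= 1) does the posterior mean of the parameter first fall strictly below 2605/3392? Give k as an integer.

obs 1: x=1 → posterior Beta(13, 6/5)
obs 2: x=1 → posterior Beta(14, 6/5)
obs 3: x=1 → posterior Beta(15, 6/5)
obs 4: x=0 → posterior Beta(15, 11/5)
obs 5: x=0 → posterior Beta(15, 16/5)
obs 6: x=0 → posterior Beta(15, 21/5)
obs 7: x=1 → posterior Beta(16, 21/5)
obs 8: x=0 → posterior Beta(16, 26/5)
obs 9: x=0 → posterior Beta(16, 31/5)
obs 10: x=1 → posterior Beta(17, 31/5)

k = 8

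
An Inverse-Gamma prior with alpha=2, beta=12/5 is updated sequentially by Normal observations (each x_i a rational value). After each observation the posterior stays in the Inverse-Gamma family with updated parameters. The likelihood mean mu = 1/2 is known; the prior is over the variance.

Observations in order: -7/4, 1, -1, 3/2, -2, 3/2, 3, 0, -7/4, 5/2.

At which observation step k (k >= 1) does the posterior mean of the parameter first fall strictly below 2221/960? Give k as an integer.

k = 4

obs 1: x=-7/4 → posterior Inverse-Gamma(5/2, 789/160)
obs 2: x=1 → posterior Inverse-Gamma(3, 809/160)
obs 3: x=-1 → posterior Inverse-Gamma(7/2, 989/160)
obs 4: x=3/2 → posterior Inverse-Gamma(4, 1069/160)
obs 5: x=-2 → posterior Inverse-Gamma(9/2, 1569/160)
obs 6: x=3/2 → posterior Inverse-Gamma(5, 1649/160)
obs 7: x=3 → posterior Inverse-Gamma(11/2, 2149/160)
obs 8: x=0 → posterior Inverse-Gamma(6, 2169/160)
obs 9: x=-7/4 → posterior Inverse-Gamma(13/2, 1287/80)
obs 10: x=5/2 → posterior Inverse-Gamma(7, 1447/80)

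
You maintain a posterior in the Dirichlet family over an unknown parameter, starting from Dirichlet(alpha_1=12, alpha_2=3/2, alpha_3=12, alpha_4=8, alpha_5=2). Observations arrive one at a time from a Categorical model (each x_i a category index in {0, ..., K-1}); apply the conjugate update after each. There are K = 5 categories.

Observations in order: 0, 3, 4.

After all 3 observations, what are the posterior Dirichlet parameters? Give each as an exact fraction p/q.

obs 1: x=0 → posterior Dirichlet(13, 3/2, 12, 8, 2)
obs 2: x=3 → posterior Dirichlet(13, 3/2, 12, 9, 2)
obs 3: x=4 → posterior Dirichlet(13, 3/2, 12, 9, 3)

alpha_1=13, alpha_2=3/2, alpha_3=12, alpha_4=9, alpha_5=3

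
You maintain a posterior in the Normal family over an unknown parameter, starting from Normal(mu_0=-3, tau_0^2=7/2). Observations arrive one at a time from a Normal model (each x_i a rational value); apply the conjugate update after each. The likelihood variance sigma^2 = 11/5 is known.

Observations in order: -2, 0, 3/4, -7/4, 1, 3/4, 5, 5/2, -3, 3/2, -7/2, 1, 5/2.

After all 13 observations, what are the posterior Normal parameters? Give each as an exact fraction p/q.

obs 1: x=-2 → posterior Normal(-136/57, 77/57)
obs 2: x=0 → posterior Normal(-34/23, 77/92)
obs 3: x=3/4 → posterior Normal(-439/508, 77/127)
obs 4: x=-7/4 → posterior Normal(-19/18, 77/162)
obs 5: x=1 → posterior Normal(-136/197, 77/197)
obs 6: x=3/4 → posterior Normal(-439/928, 77/232)
obs 7: x=5 → posterior Normal(87/356, 77/267)
obs 8: x=5/2 → posterior Normal(611/1208, 77/302)
obs 9: x=-3 → posterior Normal(191/1348, 77/337)
obs 10: x=3/2 → posterior Normal(401/1488, 77/372)
obs 11: x=-7/2 → posterior Normal(-89/1628, 7/37)
obs 12: x=1 → posterior Normal(3/104, 77/442)
obs 13: x=5/2 → posterior Normal(401/1908, 77/477)

mu_0=401/1908, tau_0^2=77/477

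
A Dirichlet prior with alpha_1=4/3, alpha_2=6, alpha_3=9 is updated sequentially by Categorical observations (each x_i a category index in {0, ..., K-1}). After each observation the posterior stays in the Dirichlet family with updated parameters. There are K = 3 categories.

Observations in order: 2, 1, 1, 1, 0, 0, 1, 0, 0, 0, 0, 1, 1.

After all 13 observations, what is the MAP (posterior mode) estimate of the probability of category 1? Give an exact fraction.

33/79

obs 1: x=2 → posterior Dirichlet(4/3, 6, 10)
obs 2: x=1 → posterior Dirichlet(4/3, 7, 10)
obs 3: x=1 → posterior Dirichlet(4/3, 8, 10)
obs 4: x=1 → posterior Dirichlet(4/3, 9, 10)
obs 5: x=0 → posterior Dirichlet(7/3, 9, 10)
obs 6: x=0 → posterior Dirichlet(10/3, 9, 10)
obs 7: x=1 → posterior Dirichlet(10/3, 10, 10)
obs 8: x=0 → posterior Dirichlet(13/3, 10, 10)
obs 9: x=0 → posterior Dirichlet(16/3, 10, 10)
obs 10: x=0 → posterior Dirichlet(19/3, 10, 10)
obs 11: x=0 → posterior Dirichlet(22/3, 10, 10)
obs 12: x=1 → posterior Dirichlet(22/3, 11, 10)
obs 13: x=1 → posterior Dirichlet(22/3, 12, 10)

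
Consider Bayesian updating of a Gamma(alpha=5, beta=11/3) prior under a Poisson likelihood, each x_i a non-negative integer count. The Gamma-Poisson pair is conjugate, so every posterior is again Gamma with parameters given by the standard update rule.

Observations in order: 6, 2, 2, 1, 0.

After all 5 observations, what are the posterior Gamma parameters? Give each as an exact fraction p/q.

obs 1: x=6 → posterior Gamma(11, 14/3)
obs 2: x=2 → posterior Gamma(13, 17/3)
obs 3: x=2 → posterior Gamma(15, 20/3)
obs 4: x=1 → posterior Gamma(16, 23/3)
obs 5: x=0 → posterior Gamma(16, 26/3)

alpha=16, beta=26/3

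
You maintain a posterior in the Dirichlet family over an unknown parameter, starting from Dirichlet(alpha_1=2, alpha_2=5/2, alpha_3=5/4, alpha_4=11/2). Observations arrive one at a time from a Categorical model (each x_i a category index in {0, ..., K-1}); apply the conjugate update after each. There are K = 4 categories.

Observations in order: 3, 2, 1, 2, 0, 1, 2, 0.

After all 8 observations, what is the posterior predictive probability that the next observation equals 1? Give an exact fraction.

18/77

obs 1: x=3 → posterior Dirichlet(2, 5/2, 5/4, 13/2)
obs 2: x=2 → posterior Dirichlet(2, 5/2, 9/4, 13/2)
obs 3: x=1 → posterior Dirichlet(2, 7/2, 9/4, 13/2)
obs 4: x=2 → posterior Dirichlet(2, 7/2, 13/4, 13/2)
obs 5: x=0 → posterior Dirichlet(3, 7/2, 13/4, 13/2)
obs 6: x=1 → posterior Dirichlet(3, 9/2, 13/4, 13/2)
obs 7: x=2 → posterior Dirichlet(3, 9/2, 17/4, 13/2)
obs 8: x=0 → posterior Dirichlet(4, 9/2, 17/4, 13/2)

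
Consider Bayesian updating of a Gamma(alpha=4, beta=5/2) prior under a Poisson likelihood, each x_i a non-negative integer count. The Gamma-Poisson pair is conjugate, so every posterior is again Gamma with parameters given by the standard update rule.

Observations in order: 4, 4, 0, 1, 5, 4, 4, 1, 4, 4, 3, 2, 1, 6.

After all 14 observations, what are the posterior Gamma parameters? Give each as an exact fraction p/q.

obs 1: x=4 → posterior Gamma(8, 7/2)
obs 2: x=4 → posterior Gamma(12, 9/2)
obs 3: x=0 → posterior Gamma(12, 11/2)
obs 4: x=1 → posterior Gamma(13, 13/2)
obs 5: x=5 → posterior Gamma(18, 15/2)
obs 6: x=4 → posterior Gamma(22, 17/2)
obs 7: x=4 → posterior Gamma(26, 19/2)
obs 8: x=1 → posterior Gamma(27, 21/2)
obs 9: x=4 → posterior Gamma(31, 23/2)
obs 10: x=4 → posterior Gamma(35, 25/2)
obs 11: x=3 → posterior Gamma(38, 27/2)
obs 12: x=2 → posterior Gamma(40, 29/2)
obs 13: x=1 → posterior Gamma(41, 31/2)
obs 14: x=6 → posterior Gamma(47, 33/2)

alpha=47, beta=33/2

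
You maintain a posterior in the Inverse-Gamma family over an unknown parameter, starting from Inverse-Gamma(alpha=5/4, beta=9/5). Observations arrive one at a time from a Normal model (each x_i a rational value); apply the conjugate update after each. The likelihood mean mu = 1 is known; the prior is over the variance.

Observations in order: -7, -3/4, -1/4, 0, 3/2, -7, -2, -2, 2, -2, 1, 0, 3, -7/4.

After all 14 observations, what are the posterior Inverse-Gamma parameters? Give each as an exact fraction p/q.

alpha=33/4, beta=14243/160

obs 1: x=-7 → posterior Inverse-Gamma(7/4, 169/5)
obs 2: x=-3/4 → posterior Inverse-Gamma(9/4, 5653/160)
obs 3: x=-1/4 → posterior Inverse-Gamma(11/4, 2889/80)
obs 4: x=0 → posterior Inverse-Gamma(13/4, 2929/80)
obs 5: x=3/2 → posterior Inverse-Gamma(15/4, 2939/80)
obs 6: x=-7 → posterior Inverse-Gamma(17/4, 5499/80)
obs 7: x=-2 → posterior Inverse-Gamma(19/4, 5859/80)
obs 8: x=-2 → posterior Inverse-Gamma(21/4, 6219/80)
obs 9: x=2 → posterior Inverse-Gamma(23/4, 6259/80)
obs 10: x=-2 → posterior Inverse-Gamma(25/4, 6619/80)
obs 11: x=1 → posterior Inverse-Gamma(27/4, 6619/80)
obs 12: x=0 → posterior Inverse-Gamma(29/4, 6659/80)
obs 13: x=3 → posterior Inverse-Gamma(31/4, 6819/80)
obs 14: x=-7/4 → posterior Inverse-Gamma(33/4, 14243/160)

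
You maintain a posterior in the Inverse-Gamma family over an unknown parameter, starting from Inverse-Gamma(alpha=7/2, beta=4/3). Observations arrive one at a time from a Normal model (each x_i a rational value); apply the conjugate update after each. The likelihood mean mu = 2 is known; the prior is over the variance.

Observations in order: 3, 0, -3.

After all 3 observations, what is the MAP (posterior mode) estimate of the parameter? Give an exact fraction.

49/18

obs 1: x=3 → posterior Inverse-Gamma(4, 11/6)
obs 2: x=0 → posterior Inverse-Gamma(9/2, 23/6)
obs 3: x=-3 → posterior Inverse-Gamma(5, 49/3)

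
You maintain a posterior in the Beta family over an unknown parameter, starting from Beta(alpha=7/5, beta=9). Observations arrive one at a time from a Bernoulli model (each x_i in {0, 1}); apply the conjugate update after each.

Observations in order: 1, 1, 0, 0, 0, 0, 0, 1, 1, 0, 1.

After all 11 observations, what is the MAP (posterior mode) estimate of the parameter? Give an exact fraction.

27/97

obs 1: x=1 → posterior Beta(12/5, 9)
obs 2: x=1 → posterior Beta(17/5, 9)
obs 3: x=0 → posterior Beta(17/5, 10)
obs 4: x=0 → posterior Beta(17/5, 11)
obs 5: x=0 → posterior Beta(17/5, 12)
obs 6: x=0 → posterior Beta(17/5, 13)
obs 7: x=0 → posterior Beta(17/5, 14)
obs 8: x=1 → posterior Beta(22/5, 14)
obs 9: x=1 → posterior Beta(27/5, 14)
obs 10: x=0 → posterior Beta(27/5, 15)
obs 11: x=1 → posterior Beta(32/5, 15)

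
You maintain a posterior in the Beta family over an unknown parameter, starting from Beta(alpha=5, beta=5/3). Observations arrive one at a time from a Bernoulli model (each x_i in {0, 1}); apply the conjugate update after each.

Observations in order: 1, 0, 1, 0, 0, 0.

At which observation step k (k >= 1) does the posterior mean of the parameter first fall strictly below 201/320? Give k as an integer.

k = 5

obs 1: x=1 → posterior Beta(6, 5/3)
obs 2: x=0 → posterior Beta(6, 8/3)
obs 3: x=1 → posterior Beta(7, 8/3)
obs 4: x=0 → posterior Beta(7, 11/3)
obs 5: x=0 → posterior Beta(7, 14/3)
obs 6: x=0 → posterior Beta(7, 17/3)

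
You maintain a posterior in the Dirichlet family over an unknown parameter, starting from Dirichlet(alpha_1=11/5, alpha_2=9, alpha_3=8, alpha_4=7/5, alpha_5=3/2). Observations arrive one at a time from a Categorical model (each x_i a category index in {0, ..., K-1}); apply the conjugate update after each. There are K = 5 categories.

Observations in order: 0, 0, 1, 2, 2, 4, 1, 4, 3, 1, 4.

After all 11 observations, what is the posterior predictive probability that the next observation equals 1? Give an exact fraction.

120/331

obs 1: x=0 → posterior Dirichlet(16/5, 9, 8, 7/5, 3/2)
obs 2: x=0 → posterior Dirichlet(21/5, 9, 8, 7/5, 3/2)
obs 3: x=1 → posterior Dirichlet(21/5, 10, 8, 7/5, 3/2)
obs 4: x=2 → posterior Dirichlet(21/5, 10, 9, 7/5, 3/2)
obs 5: x=2 → posterior Dirichlet(21/5, 10, 10, 7/5, 3/2)
obs 6: x=4 → posterior Dirichlet(21/5, 10, 10, 7/5, 5/2)
obs 7: x=1 → posterior Dirichlet(21/5, 11, 10, 7/5, 5/2)
obs 8: x=4 → posterior Dirichlet(21/5, 11, 10, 7/5, 7/2)
obs 9: x=3 → posterior Dirichlet(21/5, 11, 10, 12/5, 7/2)
obs 10: x=1 → posterior Dirichlet(21/5, 12, 10, 12/5, 7/2)
obs 11: x=4 → posterior Dirichlet(21/5, 12, 10, 12/5, 9/2)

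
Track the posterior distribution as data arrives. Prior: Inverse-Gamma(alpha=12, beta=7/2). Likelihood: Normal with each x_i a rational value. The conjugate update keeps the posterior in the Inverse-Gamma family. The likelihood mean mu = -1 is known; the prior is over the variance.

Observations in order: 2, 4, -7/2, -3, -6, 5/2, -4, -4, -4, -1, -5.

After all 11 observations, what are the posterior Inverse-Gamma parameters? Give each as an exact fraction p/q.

alpha=35/2, beta=263/4

obs 1: x=2 → posterior Inverse-Gamma(25/2, 8)
obs 2: x=4 → posterior Inverse-Gamma(13, 41/2)
obs 3: x=-7/2 → posterior Inverse-Gamma(27/2, 189/8)
obs 4: x=-3 → posterior Inverse-Gamma(14, 205/8)
obs 5: x=-6 → posterior Inverse-Gamma(29/2, 305/8)
obs 6: x=5/2 → posterior Inverse-Gamma(15, 177/4)
obs 7: x=-4 → posterior Inverse-Gamma(31/2, 195/4)
obs 8: x=-4 → posterior Inverse-Gamma(16, 213/4)
obs 9: x=-4 → posterior Inverse-Gamma(33/2, 231/4)
obs 10: x=-1 → posterior Inverse-Gamma(17, 231/4)
obs 11: x=-5 → posterior Inverse-Gamma(35/2, 263/4)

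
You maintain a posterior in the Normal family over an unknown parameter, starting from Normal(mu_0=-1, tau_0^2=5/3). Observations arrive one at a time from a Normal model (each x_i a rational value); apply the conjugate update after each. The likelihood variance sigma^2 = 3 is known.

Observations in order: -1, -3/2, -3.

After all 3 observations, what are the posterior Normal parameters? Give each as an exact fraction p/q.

mu_0=-73/48, tau_0^2=5/8

obs 1: x=-1 → posterior Normal(-1, 15/14)
obs 2: x=-3/2 → posterior Normal(-43/38, 15/19)
obs 3: x=-3 → posterior Normal(-73/48, 5/8)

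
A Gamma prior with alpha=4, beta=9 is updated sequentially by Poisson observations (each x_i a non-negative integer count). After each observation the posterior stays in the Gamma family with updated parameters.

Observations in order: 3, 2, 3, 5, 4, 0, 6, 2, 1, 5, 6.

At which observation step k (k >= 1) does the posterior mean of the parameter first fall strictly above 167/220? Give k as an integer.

obs 1: x=3 → posterior Gamma(7, 10)
obs 2: x=2 → posterior Gamma(9, 11)
obs 3: x=3 → posterior Gamma(12, 12)
obs 4: x=5 → posterior Gamma(17, 13)
obs 5: x=4 → posterior Gamma(21, 14)
obs 6: x=0 → posterior Gamma(21, 15)
obs 7: x=6 → posterior Gamma(27, 16)
obs 8: x=2 → posterior Gamma(29, 17)
obs 9: x=1 → posterior Gamma(30, 18)
obs 10: x=5 → posterior Gamma(35, 19)
obs 11: x=6 → posterior Gamma(41, 20)

k = 2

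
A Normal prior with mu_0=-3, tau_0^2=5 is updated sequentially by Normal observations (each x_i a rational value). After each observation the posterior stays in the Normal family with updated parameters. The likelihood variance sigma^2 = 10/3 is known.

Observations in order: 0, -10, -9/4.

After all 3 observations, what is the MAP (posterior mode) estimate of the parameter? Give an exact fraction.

obs 1: x=0 → posterior Normal(-6/5, 2)
obs 2: x=-10 → posterior Normal(-9/2, 5/4)
obs 3: x=-9/4 → posterior Normal(-171/44, 10/11)

-171/44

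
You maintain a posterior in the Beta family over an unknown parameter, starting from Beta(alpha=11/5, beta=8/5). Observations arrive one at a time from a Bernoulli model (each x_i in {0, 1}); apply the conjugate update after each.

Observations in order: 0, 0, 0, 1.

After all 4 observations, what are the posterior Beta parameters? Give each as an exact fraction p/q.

obs 1: x=0 → posterior Beta(11/5, 13/5)
obs 2: x=0 → posterior Beta(11/5, 18/5)
obs 3: x=0 → posterior Beta(11/5, 23/5)
obs 4: x=1 → posterior Beta(16/5, 23/5)

alpha=16/5, beta=23/5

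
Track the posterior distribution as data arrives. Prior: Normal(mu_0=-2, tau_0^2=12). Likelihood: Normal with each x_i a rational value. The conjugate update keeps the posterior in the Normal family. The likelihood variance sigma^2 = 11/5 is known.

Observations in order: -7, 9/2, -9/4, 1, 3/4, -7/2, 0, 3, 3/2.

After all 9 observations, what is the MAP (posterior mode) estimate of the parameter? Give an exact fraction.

obs 1: x=-7 → posterior Normal(-442/71, 132/71)
obs 2: x=9/2 → posterior Normal(-172/131, 132/131)
obs 3: x=-9/4 → posterior Normal(-307/191, 132/191)
obs 4: x=1 → posterior Normal(-247/251, 132/251)
obs 5: x=3/4 → posterior Normal(-202/311, 132/311)
obs 6: x=-7/2 → posterior Normal(-412/371, 132/371)
obs 7: x=0 → posterior Normal(-412/431, 132/431)
obs 8: x=3 → posterior Normal(-232/491, 132/491)
obs 9: x=3/2 → posterior Normal(-142/551, 132/551)

-142/551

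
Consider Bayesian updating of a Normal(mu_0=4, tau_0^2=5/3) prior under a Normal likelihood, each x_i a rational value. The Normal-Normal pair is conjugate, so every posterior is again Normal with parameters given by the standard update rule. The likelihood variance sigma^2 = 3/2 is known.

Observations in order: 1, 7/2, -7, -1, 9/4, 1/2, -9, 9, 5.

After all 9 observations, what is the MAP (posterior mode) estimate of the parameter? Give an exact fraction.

157/198

obs 1: x=1 → posterior Normal(46/19, 15/19)
obs 2: x=7/2 → posterior Normal(81/29, 15/29)
obs 3: x=-7 → posterior Normal(11/39, 5/13)
obs 4: x=-1 → posterior Normal(1/49, 15/49)
obs 5: x=9/4 → posterior Normal(47/118, 15/59)
obs 6: x=1/2 → posterior Normal(19/46, 5/23)
obs 7: x=-9 → posterior Normal(-123/158, 15/79)
obs 8: x=9 → posterior Normal(57/178, 15/89)
obs 9: x=5 → posterior Normal(157/198, 5/33)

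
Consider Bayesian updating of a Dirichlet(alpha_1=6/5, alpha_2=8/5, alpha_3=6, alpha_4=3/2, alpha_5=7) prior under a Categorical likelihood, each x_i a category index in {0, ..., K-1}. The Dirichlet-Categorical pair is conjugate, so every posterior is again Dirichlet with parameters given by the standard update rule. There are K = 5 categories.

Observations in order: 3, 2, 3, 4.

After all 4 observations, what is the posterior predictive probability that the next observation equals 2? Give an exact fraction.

obs 1: x=3 → posterior Dirichlet(6/5, 8/5, 6, 5/2, 7)
obs 2: x=2 → posterior Dirichlet(6/5, 8/5, 7, 5/2, 7)
obs 3: x=3 → posterior Dirichlet(6/5, 8/5, 7, 7/2, 7)
obs 4: x=4 → posterior Dirichlet(6/5, 8/5, 7, 7/2, 8)

70/213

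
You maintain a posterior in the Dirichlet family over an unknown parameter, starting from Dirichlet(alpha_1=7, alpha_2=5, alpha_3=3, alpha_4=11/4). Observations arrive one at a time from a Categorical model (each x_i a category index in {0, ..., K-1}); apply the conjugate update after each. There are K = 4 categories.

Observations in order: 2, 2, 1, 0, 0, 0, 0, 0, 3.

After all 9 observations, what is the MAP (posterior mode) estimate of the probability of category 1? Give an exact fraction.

obs 1: x=2 → posterior Dirichlet(7, 5, 4, 11/4)
obs 2: x=2 → posterior Dirichlet(7, 5, 5, 11/4)
obs 3: x=1 → posterior Dirichlet(7, 6, 5, 11/4)
obs 4: x=0 → posterior Dirichlet(8, 6, 5, 11/4)
obs 5: x=0 → posterior Dirichlet(9, 6, 5, 11/4)
obs 6: x=0 → posterior Dirichlet(10, 6, 5, 11/4)
obs 7: x=0 → posterior Dirichlet(11, 6, 5, 11/4)
obs 8: x=0 → posterior Dirichlet(12, 6, 5, 11/4)
obs 9: x=3 → posterior Dirichlet(12, 6, 5, 15/4)

20/91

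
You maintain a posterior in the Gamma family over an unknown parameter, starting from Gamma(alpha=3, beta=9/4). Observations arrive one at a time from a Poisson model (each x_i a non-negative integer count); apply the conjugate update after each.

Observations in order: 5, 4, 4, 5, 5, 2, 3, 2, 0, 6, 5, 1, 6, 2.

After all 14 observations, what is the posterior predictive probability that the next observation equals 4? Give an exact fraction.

12688622070624732256866703833616963773899484586511185002278844336842666962184011936187744140625000000000/72469566354855993895001584198940342200211467771609462013042436125594038930718881563225340003509147162621

obs 1: x=5 → posterior Gamma(8, 13/4)
obs 2: x=4 → posterior Gamma(12, 17/4)
obs 3: x=4 → posterior Gamma(16, 21/4)
obs 4: x=5 → posterior Gamma(21, 25/4)
obs 5: x=5 → posterior Gamma(26, 29/4)
obs 6: x=2 → posterior Gamma(28, 33/4)
obs 7: x=3 → posterior Gamma(31, 37/4)
obs 8: x=2 → posterior Gamma(33, 41/4)
obs 9: x=0 → posterior Gamma(33, 45/4)
obs 10: x=6 → posterior Gamma(39, 49/4)
obs 11: x=5 → posterior Gamma(44, 53/4)
obs 12: x=1 → posterior Gamma(45, 57/4)
obs 13: x=6 → posterior Gamma(51, 61/4)
obs 14: x=2 → posterior Gamma(53, 65/4)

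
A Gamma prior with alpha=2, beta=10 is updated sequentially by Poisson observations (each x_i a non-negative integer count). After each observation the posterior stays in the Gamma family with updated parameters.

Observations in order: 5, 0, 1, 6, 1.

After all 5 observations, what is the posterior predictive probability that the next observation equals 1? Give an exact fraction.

obs 1: x=5 → posterior Gamma(7, 11)
obs 2: x=0 → posterior Gamma(7, 12)
obs 3: x=1 → posterior Gamma(8, 13)
obs 4: x=6 → posterior Gamma(14, 14)
obs 5: x=1 → posterior Gamma(15, 15)

6568408355712890625/18446744073709551616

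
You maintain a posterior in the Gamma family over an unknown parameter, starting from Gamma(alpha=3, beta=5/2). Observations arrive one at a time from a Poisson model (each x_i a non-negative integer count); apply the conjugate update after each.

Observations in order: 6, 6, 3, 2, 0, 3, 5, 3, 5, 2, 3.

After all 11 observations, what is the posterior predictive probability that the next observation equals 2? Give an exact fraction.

167100393768443129393900765986439153434550455653489698682016188/764036153800772120872870975100124317697618171874295185415695589

obs 1: x=6 → posterior Gamma(9, 7/2)
obs 2: x=6 → posterior Gamma(15, 9/2)
obs 3: x=3 → posterior Gamma(18, 11/2)
obs 4: x=2 → posterior Gamma(20, 13/2)
obs 5: x=0 → posterior Gamma(20, 15/2)
obs 6: x=3 → posterior Gamma(23, 17/2)
obs 7: x=5 → posterior Gamma(28, 19/2)
obs 8: x=3 → posterior Gamma(31, 21/2)
obs 9: x=5 → posterior Gamma(36, 23/2)
obs 10: x=2 → posterior Gamma(38, 25/2)
obs 11: x=3 → posterior Gamma(41, 27/2)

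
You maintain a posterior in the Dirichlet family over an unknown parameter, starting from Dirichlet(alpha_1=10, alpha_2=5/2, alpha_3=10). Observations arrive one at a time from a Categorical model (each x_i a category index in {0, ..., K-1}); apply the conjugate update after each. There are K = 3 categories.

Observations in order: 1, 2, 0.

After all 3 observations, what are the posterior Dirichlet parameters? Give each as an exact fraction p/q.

obs 1: x=1 → posterior Dirichlet(10, 7/2, 10)
obs 2: x=2 → posterior Dirichlet(10, 7/2, 11)
obs 3: x=0 → posterior Dirichlet(11, 7/2, 11)

alpha_1=11, alpha_2=7/2, alpha_3=11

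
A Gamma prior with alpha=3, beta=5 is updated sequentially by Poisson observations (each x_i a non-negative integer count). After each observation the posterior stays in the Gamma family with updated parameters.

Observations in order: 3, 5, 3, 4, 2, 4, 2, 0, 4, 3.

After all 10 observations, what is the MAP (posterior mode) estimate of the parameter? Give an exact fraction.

obs 1: x=3 → posterior Gamma(6, 6)
obs 2: x=5 → posterior Gamma(11, 7)
obs 3: x=3 → posterior Gamma(14, 8)
obs 4: x=4 → posterior Gamma(18, 9)
obs 5: x=2 → posterior Gamma(20, 10)
obs 6: x=4 → posterior Gamma(24, 11)
obs 7: x=2 → posterior Gamma(26, 12)
obs 8: x=0 → posterior Gamma(26, 13)
obs 9: x=4 → posterior Gamma(30, 14)
obs 10: x=3 → posterior Gamma(33, 15)

32/15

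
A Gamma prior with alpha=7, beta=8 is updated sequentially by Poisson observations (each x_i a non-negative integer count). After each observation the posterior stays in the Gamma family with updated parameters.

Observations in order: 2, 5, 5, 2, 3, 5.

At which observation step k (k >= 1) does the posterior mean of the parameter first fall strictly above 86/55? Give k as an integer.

k = 3

obs 1: x=2 → posterior Gamma(9, 9)
obs 2: x=5 → posterior Gamma(14, 10)
obs 3: x=5 → posterior Gamma(19, 11)
obs 4: x=2 → posterior Gamma(21, 12)
obs 5: x=3 → posterior Gamma(24, 13)
obs 6: x=5 → posterior Gamma(29, 14)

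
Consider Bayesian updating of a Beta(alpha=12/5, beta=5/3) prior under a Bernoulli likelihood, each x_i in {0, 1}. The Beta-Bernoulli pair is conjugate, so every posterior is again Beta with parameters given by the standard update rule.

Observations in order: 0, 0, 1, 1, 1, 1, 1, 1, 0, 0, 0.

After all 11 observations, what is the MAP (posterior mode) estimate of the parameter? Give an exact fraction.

obs 1: x=0 → posterior Beta(12/5, 8/3)
obs 2: x=0 → posterior Beta(12/5, 11/3)
obs 3: x=1 → posterior Beta(17/5, 11/3)
obs 4: x=1 → posterior Beta(22/5, 11/3)
obs 5: x=1 → posterior Beta(27/5, 11/3)
obs 6: x=1 → posterior Beta(32/5, 11/3)
obs 7: x=1 → posterior Beta(37/5, 11/3)
obs 8: x=1 → posterior Beta(42/5, 11/3)
obs 9: x=0 → posterior Beta(42/5, 14/3)
obs 10: x=0 → posterior Beta(42/5, 17/3)
obs 11: x=0 → posterior Beta(42/5, 20/3)

111/196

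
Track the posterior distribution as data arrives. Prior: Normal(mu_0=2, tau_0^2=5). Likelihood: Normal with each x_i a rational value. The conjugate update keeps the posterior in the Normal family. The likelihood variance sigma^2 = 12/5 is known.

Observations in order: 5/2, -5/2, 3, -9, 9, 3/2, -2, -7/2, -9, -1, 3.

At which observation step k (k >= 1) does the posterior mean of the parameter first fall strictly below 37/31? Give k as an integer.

k = 2

obs 1: x=5/2 → posterior Normal(173/74, 60/37)
obs 2: x=-5/2 → posterior Normal(12/31, 30/31)
obs 3: x=3 → posterior Normal(33/29, 20/29)
obs 4: x=-9 → posterior Normal(-9/8, 15/28)
obs 5: x=9 → posterior Normal(99/137, 60/137)
obs 6: x=3/2 → posterior Normal(91/108, 10/27)
obs 7: x=-2 → posterior Normal(173/374, 60/187)
obs 8: x=-7/2 → posterior Normal(-1/212, 15/53)
obs 9: x=-9 → posterior Normal(-226/237, 20/79)
obs 10: x=-1 → posterior Normal(-251/262, 30/131)
obs 11: x=3 → posterior Normal(-176/287, 60/287)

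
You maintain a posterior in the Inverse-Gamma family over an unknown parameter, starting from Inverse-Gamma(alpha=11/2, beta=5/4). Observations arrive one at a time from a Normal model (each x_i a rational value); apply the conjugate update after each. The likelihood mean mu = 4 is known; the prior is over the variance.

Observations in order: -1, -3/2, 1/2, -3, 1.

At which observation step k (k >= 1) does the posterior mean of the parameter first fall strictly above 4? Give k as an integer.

obs 1: x=-1 → posterior Inverse-Gamma(6, 55/4)
obs 2: x=-3/2 → posterior Inverse-Gamma(13/2, 231/8)
obs 3: x=1/2 → posterior Inverse-Gamma(7, 35)
obs 4: x=-3 → posterior Inverse-Gamma(15/2, 119/2)
obs 5: x=1 → posterior Inverse-Gamma(8, 64)

k = 2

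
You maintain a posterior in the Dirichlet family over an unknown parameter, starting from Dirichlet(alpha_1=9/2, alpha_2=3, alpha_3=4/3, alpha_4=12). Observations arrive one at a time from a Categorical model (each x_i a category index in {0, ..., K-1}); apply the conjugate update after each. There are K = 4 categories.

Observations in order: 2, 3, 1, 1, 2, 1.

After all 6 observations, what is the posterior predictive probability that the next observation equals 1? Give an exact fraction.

obs 1: x=2 → posterior Dirichlet(9/2, 3, 7/3, 12)
obs 2: x=3 → posterior Dirichlet(9/2, 3, 7/3, 13)
obs 3: x=1 → posterior Dirichlet(9/2, 4, 7/3, 13)
obs 4: x=1 → posterior Dirichlet(9/2, 5, 7/3, 13)
obs 5: x=2 → posterior Dirichlet(9/2, 5, 10/3, 13)
obs 6: x=1 → posterior Dirichlet(9/2, 6, 10/3, 13)

36/161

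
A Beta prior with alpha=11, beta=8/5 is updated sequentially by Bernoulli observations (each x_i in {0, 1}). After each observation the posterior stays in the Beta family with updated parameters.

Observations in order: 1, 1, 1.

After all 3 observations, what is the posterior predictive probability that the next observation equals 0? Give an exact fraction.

4/39

obs 1: x=1 → posterior Beta(12, 8/5)
obs 2: x=1 → posterior Beta(13, 8/5)
obs 3: x=1 → posterior Beta(14, 8/5)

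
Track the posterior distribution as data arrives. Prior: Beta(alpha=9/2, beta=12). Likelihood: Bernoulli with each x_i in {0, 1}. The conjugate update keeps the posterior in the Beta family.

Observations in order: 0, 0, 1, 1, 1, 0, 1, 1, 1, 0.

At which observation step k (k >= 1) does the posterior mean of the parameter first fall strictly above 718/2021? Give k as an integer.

k = 7

obs 1: x=0 → posterior Beta(9/2, 13)
obs 2: x=0 → posterior Beta(9/2, 14)
obs 3: x=1 → posterior Beta(11/2, 14)
obs 4: x=1 → posterior Beta(13/2, 14)
obs 5: x=1 → posterior Beta(15/2, 14)
obs 6: x=0 → posterior Beta(15/2, 15)
obs 7: x=1 → posterior Beta(17/2, 15)
obs 8: x=1 → posterior Beta(19/2, 15)
obs 9: x=1 → posterior Beta(21/2, 15)
obs 10: x=0 → posterior Beta(21/2, 16)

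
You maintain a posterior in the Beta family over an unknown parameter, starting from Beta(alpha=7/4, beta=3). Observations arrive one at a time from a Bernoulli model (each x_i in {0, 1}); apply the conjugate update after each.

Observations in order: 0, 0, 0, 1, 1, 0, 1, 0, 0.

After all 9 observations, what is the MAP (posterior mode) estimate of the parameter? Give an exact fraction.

15/47

obs 1: x=0 → posterior Beta(7/4, 4)
obs 2: x=0 → posterior Beta(7/4, 5)
obs 3: x=0 → posterior Beta(7/4, 6)
obs 4: x=1 → posterior Beta(11/4, 6)
obs 5: x=1 → posterior Beta(15/4, 6)
obs 6: x=0 → posterior Beta(15/4, 7)
obs 7: x=1 → posterior Beta(19/4, 7)
obs 8: x=0 → posterior Beta(19/4, 8)
obs 9: x=0 → posterior Beta(19/4, 9)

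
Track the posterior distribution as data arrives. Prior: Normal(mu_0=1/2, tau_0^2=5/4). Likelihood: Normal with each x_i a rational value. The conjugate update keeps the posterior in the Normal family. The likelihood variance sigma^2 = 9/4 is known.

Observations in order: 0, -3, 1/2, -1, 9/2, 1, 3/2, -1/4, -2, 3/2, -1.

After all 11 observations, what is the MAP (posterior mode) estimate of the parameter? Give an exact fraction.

53/256

obs 1: x=0 → posterior Normal(9/28, 45/56)
obs 2: x=-3 → posterior Normal(-21/38, 45/76)
obs 3: x=1/2 → posterior Normal(-1/3, 15/32)
obs 4: x=-1 → posterior Normal(-13/29, 45/116)
obs 5: x=9/2 → posterior Normal(19/68, 45/136)
obs 6: x=1 → posterior Normal(29/78, 15/52)
obs 7: x=3/2 → posterior Normal(1/2, 45/176)
obs 8: x=-1/4 → posterior Normal(83/196, 45/196)
obs 9: x=-2 → posterior Normal(43/216, 5/24)
obs 10: x=3/2 → posterior Normal(73/236, 45/236)
obs 11: x=-1 → posterior Normal(53/256, 45/256)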